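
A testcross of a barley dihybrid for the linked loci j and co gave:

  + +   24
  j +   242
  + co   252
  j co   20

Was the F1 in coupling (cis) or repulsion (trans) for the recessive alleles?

trans

The two most frequent classes are + co (252) and j + (242); these are the parental (non-recombinant) types.
So the F1 carried + co on one chromosome and j + on the other — the recessive alleles are on opposite chromosomes (trans / repulsion).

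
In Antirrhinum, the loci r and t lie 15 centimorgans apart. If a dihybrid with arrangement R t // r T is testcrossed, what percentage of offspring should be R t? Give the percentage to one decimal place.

A map distance of 15 centimorgans corresponds to a recombination frequency of 0.150.
The F1 is R t / r T, so R t is a parental gamete class with expected frequency (1 − r)/2 = 0.850/2 = 0.4250.
That is 0.4250 = 42.5% of the progeny.

42.5%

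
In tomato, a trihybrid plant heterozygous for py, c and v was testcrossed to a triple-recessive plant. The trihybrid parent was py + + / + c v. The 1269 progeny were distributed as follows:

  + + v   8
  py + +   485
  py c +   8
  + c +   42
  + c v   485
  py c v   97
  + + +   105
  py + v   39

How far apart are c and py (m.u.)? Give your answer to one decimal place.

The two rarest classes, py c + and + + v, are the double crossovers. Comparing them with the parentals, only the c allele has switched, so c is the middle locus and the order is py – c – v.
Crossovers in the py–c interval produce the single-crossover classes + + + and py c v (105 + 97 = 202) plus the double crossovers (16).
RF(py–c) = (202 + 16) / 1269 = 218/1269 = 0.1718 → 17.2 m.u.

17.2 m.u.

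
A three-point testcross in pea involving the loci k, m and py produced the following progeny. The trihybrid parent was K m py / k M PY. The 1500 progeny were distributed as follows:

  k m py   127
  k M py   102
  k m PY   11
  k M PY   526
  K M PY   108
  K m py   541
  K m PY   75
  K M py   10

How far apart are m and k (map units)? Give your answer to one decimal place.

The two rarest classes, K M py and k m PY, are the double crossovers. Comparing them with the parentals, only the m allele has switched, so m is the middle locus and the order is py – m – k.
Crossovers in the m–k interval produce the single-crossover classes k m py and K M PY (127 + 108 = 235) plus the double crossovers (21).
RF(m–k) = (235 + 21) / 1500 = 256/1500 = 0.1707 → 17.1 map units.

17.1 map units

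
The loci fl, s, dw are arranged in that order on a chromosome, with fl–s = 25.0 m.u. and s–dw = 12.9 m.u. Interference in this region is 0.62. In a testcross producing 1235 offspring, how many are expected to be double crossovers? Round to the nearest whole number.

Map distances give recombination frequencies of 0.250 and 0.129 for the two intervals.
With interference 0.62 (so coincidence = 0.38), expected double-crossover frequency = 0.250 × 0.129 × 0.38 = 0.01226.
Expected number = 0.01226 × 1235 = 15.13 ≈ 15.

15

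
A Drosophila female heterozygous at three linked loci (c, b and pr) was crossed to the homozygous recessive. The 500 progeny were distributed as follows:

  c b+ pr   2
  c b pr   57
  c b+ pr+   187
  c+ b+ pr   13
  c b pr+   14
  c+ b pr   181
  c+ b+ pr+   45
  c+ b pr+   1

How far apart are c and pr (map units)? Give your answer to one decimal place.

The two most frequent reciprocal classes, c+ b pr and c b+ pr+, are the parental types, so the F1 was c+ b pr / c b+ pr+.
The two rarest classes, c+ b pr+ and c b+ pr, are the double crossovers. Comparing them with the parentals, only the pr allele has switched, so pr is the middle locus and the order is c – pr – b.
Crossovers in the c–pr interval produce the single-crossover classes c b pr and c+ b+ pr+ (57 + 45 = 102) plus the double crossovers (3).
RF(c–pr) = (102 + 3) / 500 = 105/500 = 0.2100 → 21.0 map units.

21.0 map units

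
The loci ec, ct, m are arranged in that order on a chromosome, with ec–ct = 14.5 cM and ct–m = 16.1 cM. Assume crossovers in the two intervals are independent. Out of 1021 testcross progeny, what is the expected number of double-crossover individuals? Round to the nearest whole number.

Map distances give recombination frequencies of 0.145 and 0.161 for the two intervals.
With no interference, expected double-crossover frequency = 0.145 × 0.161 = 0.02334.
Expected number = 0.02334 × 1021 = 23.84 ≈ 24.

24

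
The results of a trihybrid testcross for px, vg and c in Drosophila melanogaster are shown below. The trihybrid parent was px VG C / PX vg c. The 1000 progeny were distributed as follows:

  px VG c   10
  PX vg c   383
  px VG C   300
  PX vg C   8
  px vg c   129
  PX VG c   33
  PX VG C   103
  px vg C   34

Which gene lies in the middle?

c

The two rarest classes, px VG c and PX vg C, are the double crossovers. Comparing them with the parentals, only the c allele has switched, so c is the middle locus and the order is px – c – vg.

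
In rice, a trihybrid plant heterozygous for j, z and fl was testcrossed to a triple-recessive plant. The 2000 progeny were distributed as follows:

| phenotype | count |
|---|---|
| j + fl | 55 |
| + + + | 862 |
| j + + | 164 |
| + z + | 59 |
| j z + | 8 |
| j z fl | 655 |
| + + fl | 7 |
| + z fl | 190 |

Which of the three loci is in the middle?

The two most frequent reciprocal classes, j z fl and + + +, are the parental types, so the F1 was j z fl / + + +.
The two rarest classes, j z + and + + fl, are the double crossovers. Comparing them with the parentals, only the fl allele has switched, so fl is the middle locus and the order is z – fl – j.

fl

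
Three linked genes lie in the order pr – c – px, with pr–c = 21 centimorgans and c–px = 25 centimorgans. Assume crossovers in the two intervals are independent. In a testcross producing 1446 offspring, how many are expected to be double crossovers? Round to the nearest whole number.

76

Map distances give recombination frequencies of 0.210 and 0.250 for the two intervals.
With no interference, expected double-crossover frequency = 0.210 × 0.250 = 0.05250.
Expected number = 0.05250 × 1446 = 75.91 ≈ 76.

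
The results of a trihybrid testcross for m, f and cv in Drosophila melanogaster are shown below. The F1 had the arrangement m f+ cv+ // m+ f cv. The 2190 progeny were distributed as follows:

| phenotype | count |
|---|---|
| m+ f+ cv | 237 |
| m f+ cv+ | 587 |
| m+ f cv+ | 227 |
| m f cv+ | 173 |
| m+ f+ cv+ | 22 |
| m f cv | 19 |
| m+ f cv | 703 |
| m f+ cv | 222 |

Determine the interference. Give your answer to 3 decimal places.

0.594

The two rarest classes, m+ f+ cv+ and m f cv, are the double crossovers. Comparing them with the parentals, only the m allele has switched, so m is the middle locus and the order is cv – m – f.
cv–m: (449 + 41)/2190 = 0.2237; m–f: (410 + 41)/2190 = 0.2059.
Expected DCO frequency = 0.2237 × 0.2059 ≈ 0.04606; observed = 41/2190 ≈ 0.01872.
Coefficient of coincidence = 0.01872/0.04606 ≈ 0.406; interference = 1 − 0.406 = 0.594.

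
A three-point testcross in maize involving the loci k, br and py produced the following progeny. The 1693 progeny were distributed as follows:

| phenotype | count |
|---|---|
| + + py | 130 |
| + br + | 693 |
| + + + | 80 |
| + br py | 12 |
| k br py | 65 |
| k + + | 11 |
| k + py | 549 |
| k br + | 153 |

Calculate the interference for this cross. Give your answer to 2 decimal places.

0.24

The two most frequent reciprocal classes, + br + and k + py, are the parental types, so the F1 was + br + / k + py.
The two rarest classes, + br py and k + +, are the double crossovers. Comparing them with the parentals, only the py allele has switched, so py is the middle locus and the order is k – py – br.
k–py: (283 + 23)/1693 = 0.1807; py–br: (145 + 23)/1693 = 0.0992.
Expected DCO frequency = 0.1807 × 0.0992 ≈ 0.01793; observed = 23/1693 ≈ 0.01359.
Coefficient of coincidence = 0.01359/0.01793 ≈ 0.76; interference = 1 − 0.76 = 0.24.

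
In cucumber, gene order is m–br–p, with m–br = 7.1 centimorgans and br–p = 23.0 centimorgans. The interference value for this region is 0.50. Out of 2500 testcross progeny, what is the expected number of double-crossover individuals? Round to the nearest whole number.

Map distances give recombination frequencies of 0.071 and 0.230 for the two intervals.
With interference 0.50 (so coincidence = 0.50), expected double-crossover frequency = 0.071 × 0.230 × 0.50 = 0.00817.
Expected number = 0.00817 × 2500 = 20.41 ≈ 20.

20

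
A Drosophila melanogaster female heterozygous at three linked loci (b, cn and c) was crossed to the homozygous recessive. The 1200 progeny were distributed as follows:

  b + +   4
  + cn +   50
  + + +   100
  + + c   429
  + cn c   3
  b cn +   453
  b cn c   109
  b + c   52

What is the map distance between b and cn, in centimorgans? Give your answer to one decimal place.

The two most frequent reciprocal classes, + + c and b cn +, are the parental types, so the F1 was + + c / b cn +.
The two rarest classes, + cn c and b + +, are the double crossovers. Comparing them with the parentals, only the cn allele has switched, so cn is the middle locus and the order is c – cn – b.
Crossovers in the cn–b interval produce the single-crossover classes b + c and + cn + (52 + 50 = 102) plus the double crossovers (7).
RF(cn–b) = (102 + 7) / 1200 = 109/1200 = 0.0908 → 9.1 centimorgans.

9.1 centimorgans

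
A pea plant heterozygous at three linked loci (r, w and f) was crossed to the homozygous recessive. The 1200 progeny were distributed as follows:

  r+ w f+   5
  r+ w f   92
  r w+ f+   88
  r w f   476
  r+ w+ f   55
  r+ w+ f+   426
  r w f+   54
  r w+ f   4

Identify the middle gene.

The two most frequent reciprocal classes, r+ w+ f+ and r w f, are the parental types, so the F1 was r+ w+ f+ / r w f.
The two rarest classes, r+ w f+ and r w+ f, are the double crossovers. Comparing them with the parentals, only the w allele has switched, so w is the middle locus and the order is r – w – f.

w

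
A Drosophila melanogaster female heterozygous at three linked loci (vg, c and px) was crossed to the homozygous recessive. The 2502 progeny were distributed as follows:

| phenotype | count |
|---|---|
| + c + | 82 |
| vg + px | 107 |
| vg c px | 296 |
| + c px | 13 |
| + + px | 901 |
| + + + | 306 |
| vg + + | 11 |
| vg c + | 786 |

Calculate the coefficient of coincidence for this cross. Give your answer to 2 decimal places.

The two most frequent reciprocal classes, vg c + and + + px, are the parental types, so the F1 was vg c + / + + px.
The two rarest classes, vg + + and + c px, are the double crossovers. Comparing them with the parentals, only the c allele has switched, so c is the middle locus and the order is px – c – vg.
px–c: (602 + 24)/2502 = 0.2502; c–vg: (189 + 24)/2502 = 0.0851.
Expected DCO frequency = 0.2502 × 0.0851 ≈ 0.02129; observed = 24/2502 ≈ 0.00959.
Coefficient of coincidence = 0.00959/0.02129 ≈ 0.45.

0.45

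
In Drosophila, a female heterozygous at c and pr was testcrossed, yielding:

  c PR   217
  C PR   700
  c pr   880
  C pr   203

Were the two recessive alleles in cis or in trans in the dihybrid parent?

cis

The two most frequent classes are C PR (700) and c pr (880); these are the parental (non-recombinant) types.
So the F1 carried C PR on one chromosome and c pr on the other — the recessive alleles are on the same chromosome (cis / coupling).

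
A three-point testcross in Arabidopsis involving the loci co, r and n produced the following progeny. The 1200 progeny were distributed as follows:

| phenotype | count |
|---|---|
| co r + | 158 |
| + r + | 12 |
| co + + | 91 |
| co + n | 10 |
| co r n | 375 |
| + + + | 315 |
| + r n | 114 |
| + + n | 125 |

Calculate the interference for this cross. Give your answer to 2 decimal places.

The two most frequent reciprocal classes, + + + and co r n, are the parental types, so the F1 was + + + / co r n.
The two rarest classes, + r + and co + n, are the double crossovers. Comparing them with the parentals, only the r allele has switched, so r is the middle locus and the order is co – r – n.
co–r: (205 + 22)/1200 = 0.1892; r–n: (283 + 22)/1200 = 0.2542.
Expected DCO frequency = 0.1892 × 0.2542 ≈ 0.04809; observed = 22/1200 ≈ 0.01833.
Coefficient of coincidence = 0.01833/0.04809 ≈ 0.38; interference = 1 − 0.38 = 0.62.

0.62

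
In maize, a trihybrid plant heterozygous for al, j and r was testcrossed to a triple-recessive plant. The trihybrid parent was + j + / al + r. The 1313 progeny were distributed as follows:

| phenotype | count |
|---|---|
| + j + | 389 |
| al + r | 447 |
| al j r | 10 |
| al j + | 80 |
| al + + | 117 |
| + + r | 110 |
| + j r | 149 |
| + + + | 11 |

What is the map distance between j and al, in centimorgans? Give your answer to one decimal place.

The two rarest classes, + + + and al j r, are the double crossovers. Comparing them with the parentals, only the j allele has switched, so j is the middle locus and the order is al – j – r.
Crossovers in the al–j interval produce the single-crossover classes al j + and + + r (80 + 110 = 190) plus the double crossovers (21).
RF(al–j) = (190 + 21) / 1313 = 211/1313 = 0.1607 → 16.1 centimorgans.

16.1 centimorgans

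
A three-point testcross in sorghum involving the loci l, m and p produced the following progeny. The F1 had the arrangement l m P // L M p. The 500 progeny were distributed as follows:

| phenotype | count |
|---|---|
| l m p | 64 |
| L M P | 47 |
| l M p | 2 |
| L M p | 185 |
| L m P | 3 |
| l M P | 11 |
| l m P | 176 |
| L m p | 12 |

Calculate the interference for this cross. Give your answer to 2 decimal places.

0.23

The two rarest classes, L m P and l M p, are the double crossovers. Comparing them with the parentals, only the l allele has switched, so l is the middle locus and the order is p – l – m.
p–l: (111 + 5)/500 = 0.2320; l–m: (23 + 5)/500 = 0.0560.
Expected DCO frequency = 0.2320 × 0.0560 ≈ 0.01299; observed = 5/500 ≈ 0.01000.
Coefficient of coincidence = 0.01000/0.01299 ≈ 0.77; interference = 1 − 0.77 = 0.23.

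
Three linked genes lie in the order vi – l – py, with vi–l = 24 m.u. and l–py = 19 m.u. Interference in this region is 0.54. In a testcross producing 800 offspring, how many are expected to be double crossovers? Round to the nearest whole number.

17

Map distances give recombination frequencies of 0.240 and 0.190 for the two intervals.
With interference 0.54 (so coincidence = 0.46), expected double-crossover frequency = 0.240 × 0.190 × 0.46 = 0.02098.
Expected number = 0.02098 × 800 = 16.78 ≈ 17.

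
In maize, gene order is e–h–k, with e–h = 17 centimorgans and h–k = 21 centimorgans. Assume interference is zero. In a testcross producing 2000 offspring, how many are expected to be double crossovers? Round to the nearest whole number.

71

Map distances give recombination frequencies of 0.170 and 0.210 for the two intervals.
With no interference, expected double-crossover frequency = 0.170 × 0.210 = 0.03570.
Expected number = 0.03570 × 2000 = 71.40 ≈ 71.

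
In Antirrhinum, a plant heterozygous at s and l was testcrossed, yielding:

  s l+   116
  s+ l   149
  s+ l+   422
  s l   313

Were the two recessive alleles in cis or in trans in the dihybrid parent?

The two most frequent classes are s+ l+ (422) and s l (313); these are the parental (non-recombinant) types.
So the F1 carried s+ l+ on one chromosome and s l on the other — the recessive alleles are on the same chromosome (cis / coupling).

cis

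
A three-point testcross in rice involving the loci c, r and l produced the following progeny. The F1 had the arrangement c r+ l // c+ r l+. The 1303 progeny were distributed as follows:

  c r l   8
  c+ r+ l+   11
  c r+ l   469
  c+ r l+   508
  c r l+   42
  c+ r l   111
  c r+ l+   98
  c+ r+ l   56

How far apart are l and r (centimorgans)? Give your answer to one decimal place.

17.5 centimorgans

The two rarest classes, c r l and c+ r+ l+, are the double crossovers. Comparing them with the parentals, only the r allele has switched, so r is the middle locus and the order is c – r – l.
Crossovers in the r–l interval produce the single-crossover classes c r+ l+ and c+ r l (98 + 111 = 209) plus the double crossovers (19).
RF(r–l) = (209 + 19) / 1303 = 228/1303 = 0.1750 → 17.5 centimorgans.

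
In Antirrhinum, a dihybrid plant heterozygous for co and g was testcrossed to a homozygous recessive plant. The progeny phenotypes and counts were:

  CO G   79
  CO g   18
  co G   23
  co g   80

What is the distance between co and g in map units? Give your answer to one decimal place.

20.5 map units

The two most frequent classes, CO G (79) and co g (80), are the parental types, so the F1 was CO G / co g.
The recombinant classes are CO g and co G: 18 + 23 = 41.
Recombination frequency = 41/200 = 0.2050 ≈ 20.5%, i.e. 20.5 map units.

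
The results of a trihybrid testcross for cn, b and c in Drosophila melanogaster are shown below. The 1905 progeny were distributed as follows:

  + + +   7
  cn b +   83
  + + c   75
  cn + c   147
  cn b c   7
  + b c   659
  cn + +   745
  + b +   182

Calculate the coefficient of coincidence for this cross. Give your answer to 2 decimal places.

0.45

The two most frequent reciprocal classes, cn + + and + b c, are the parental types, so the F1 was cn + + / + b c.
The two rarest classes, + + + and cn b c, are the double crossovers. Comparing them with the parentals, only the cn allele has switched, so cn is the middle locus and the order is c – cn – b.
c–cn: (329 + 14)/1905 = 0.1801; cn–b: (158 + 14)/1905 = 0.0903.
Expected DCO frequency = 0.1801 × 0.0903 ≈ 0.01626; observed = 14/1905 ≈ 0.00735.
Coefficient of coincidence = 0.00735/0.01626 ≈ 0.45.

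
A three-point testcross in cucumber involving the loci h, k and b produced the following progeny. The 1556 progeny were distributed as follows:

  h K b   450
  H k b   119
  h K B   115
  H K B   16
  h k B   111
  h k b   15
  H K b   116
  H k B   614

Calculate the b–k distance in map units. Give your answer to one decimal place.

The two most frequent reciprocal classes, h K b and H k B, are the parental types, so the F1 was h K b / H k B.
The two rarest classes, h k b and H K B, are the double crossovers. Comparing them with the parentals, only the k allele has switched, so k is the middle locus and the order is h – k – b.
Crossovers in the k–b interval produce the single-crossover classes h K B and H k b (115 + 119 = 234) plus the double crossovers (31).
RF(k–b) = (234 + 31) / 1556 = 265/1556 = 0.1703 → 17.0 map units.

17.0 map units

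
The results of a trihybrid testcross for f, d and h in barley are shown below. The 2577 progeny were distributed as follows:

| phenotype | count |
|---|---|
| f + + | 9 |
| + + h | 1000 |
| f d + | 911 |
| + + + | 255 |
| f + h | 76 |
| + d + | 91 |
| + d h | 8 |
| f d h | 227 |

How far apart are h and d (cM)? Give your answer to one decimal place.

The two most frequent reciprocal classes, f d + and + + h, are the parental types, so the F1 was f d + / + + h.
The two rarest classes, f + + and + d h, are the double crossovers. Comparing them with the parentals, only the d allele has switched, so d is the middle locus and the order is h – d – f.
Crossovers in the h–d interval produce the single-crossover classes f d h and + + + (227 + 255 = 482) plus the double crossovers (17).
RF(h–d) = (482 + 17) / 2577 = 499/2577 = 0.1936 → 19.4 cM.

19.4 cM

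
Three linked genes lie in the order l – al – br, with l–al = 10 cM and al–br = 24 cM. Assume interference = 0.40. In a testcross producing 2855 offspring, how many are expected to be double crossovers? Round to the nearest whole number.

41

Map distances give recombination frequencies of 0.100 and 0.240 for the two intervals.
With interference 0.40 (so coincidence = 0.60), expected double-crossover frequency = 0.100 × 0.240 × 0.60 = 0.01440.
Expected number = 0.01440 × 2855 = 41.11 ≈ 41.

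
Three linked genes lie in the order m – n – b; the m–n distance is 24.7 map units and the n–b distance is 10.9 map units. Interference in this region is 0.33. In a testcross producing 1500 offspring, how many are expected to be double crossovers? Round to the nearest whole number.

27

Map distances give recombination frequencies of 0.247 and 0.109 for the two intervals.
With interference 0.33 (so coincidence = 0.67), expected double-crossover frequency = 0.247 × 0.109 × 0.67 = 0.01804.
Expected number = 0.01804 × 1500 = 27.06 ≈ 27.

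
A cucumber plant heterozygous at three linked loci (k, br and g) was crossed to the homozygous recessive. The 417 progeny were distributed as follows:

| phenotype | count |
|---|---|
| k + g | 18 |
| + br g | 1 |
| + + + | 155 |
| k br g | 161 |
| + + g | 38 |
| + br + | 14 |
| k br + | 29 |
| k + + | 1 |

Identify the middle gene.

The two most frequent reciprocal classes, k br g and + + +, are the parental types, so the F1 was k br g / + + +.
The two rarest classes, + br g and k + +, are the double crossovers. Comparing them with the parentals, only the k allele has switched, so k is the middle locus and the order is br – k – g.

k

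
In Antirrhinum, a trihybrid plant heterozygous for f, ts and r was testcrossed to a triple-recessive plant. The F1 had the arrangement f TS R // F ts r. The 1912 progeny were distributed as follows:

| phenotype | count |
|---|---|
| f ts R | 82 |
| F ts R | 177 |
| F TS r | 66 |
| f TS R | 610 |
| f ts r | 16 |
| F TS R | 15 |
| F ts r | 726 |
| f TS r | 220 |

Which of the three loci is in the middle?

The two rarest classes, F TS R and f ts r, are the double crossovers. Comparing them with the parentals, only the f allele has switched, so f is the middle locus and the order is r – f – ts.

f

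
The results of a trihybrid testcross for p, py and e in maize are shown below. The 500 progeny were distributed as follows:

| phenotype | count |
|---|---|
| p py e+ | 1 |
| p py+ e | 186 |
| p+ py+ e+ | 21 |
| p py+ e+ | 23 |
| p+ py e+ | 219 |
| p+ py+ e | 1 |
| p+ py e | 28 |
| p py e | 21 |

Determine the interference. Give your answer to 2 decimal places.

0.57

The two most frequent reciprocal classes, p py+ e and p+ py e+, are the parental types, so the F1 was p py+ e / p+ py e+.
The two rarest classes, p+ py+ e and p py e+, are the double crossovers. Comparing them with the parentals, only the p allele has switched, so p is the middle locus and the order is py – p – e.
py–p: (42 + 2)/500 = 0.0880; p–e: (51 + 2)/500 = 0.1060.
Expected DCO frequency = 0.0880 × 0.1060 ≈ 0.00933; observed = 2/500 ≈ 0.00400.
Coefficient of coincidence = 0.00400/0.00933 ≈ 0.43; interference = 1 − 0.43 = 0.57.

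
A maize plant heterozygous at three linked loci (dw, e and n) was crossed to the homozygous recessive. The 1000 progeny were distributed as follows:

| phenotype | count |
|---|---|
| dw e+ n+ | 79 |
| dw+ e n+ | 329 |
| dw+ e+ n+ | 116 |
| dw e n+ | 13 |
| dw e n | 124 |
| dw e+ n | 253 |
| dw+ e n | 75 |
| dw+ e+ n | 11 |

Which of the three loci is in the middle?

dw

The two most frequent reciprocal classes, dw e+ n and dw+ e n+, are the parental types, so the F1 was dw e+ n / dw+ e n+.
The two rarest classes, dw+ e+ n and dw e n+, are the double crossovers. Comparing them with the parentals, only the dw allele has switched, so dw is the middle locus and the order is n – dw – e.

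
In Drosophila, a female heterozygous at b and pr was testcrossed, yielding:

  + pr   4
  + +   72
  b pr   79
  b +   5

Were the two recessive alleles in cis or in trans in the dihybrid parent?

cis

The two most frequent classes are + + (72) and b pr (79); these are the parental (non-recombinant) types.
So the F1 carried + + on one chromosome and b pr on the other — the recessive alleles are on the same chromosome (cis / coupling).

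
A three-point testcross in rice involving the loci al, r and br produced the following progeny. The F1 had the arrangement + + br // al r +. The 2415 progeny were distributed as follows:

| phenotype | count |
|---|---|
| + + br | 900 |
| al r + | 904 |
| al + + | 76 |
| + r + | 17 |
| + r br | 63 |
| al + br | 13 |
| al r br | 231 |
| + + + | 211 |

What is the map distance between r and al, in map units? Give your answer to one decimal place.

The two rarest classes, al + br and + r +, are the double crossovers. Comparing them with the parentals, only the al allele has switched, so al is the middle locus and the order is br – al – r.
Crossovers in the al–r interval produce the single-crossover classes + r br and al + + (63 + 76 = 139) plus the double crossovers (30).
RF(al–r) = (139 + 30) / 2415 = 169/2415 = 0.0700 → 7.0 map units.

7.0 map units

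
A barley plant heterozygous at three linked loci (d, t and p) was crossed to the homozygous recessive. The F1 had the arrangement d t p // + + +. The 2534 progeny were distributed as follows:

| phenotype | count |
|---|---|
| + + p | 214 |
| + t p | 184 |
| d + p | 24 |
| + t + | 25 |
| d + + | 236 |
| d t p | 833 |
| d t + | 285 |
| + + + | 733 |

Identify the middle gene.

t

The two rarest classes, d + p and + t +, are the double crossovers. Comparing them with the parentals, only the t allele has switched, so t is the middle locus and the order is d – t – p.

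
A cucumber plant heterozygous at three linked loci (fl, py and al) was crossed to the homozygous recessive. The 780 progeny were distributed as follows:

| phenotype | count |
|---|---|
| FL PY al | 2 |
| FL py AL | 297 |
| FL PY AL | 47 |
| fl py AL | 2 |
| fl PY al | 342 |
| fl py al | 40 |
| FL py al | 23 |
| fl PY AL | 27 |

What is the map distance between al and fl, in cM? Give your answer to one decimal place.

6.9 cM

The two most frequent reciprocal classes, fl PY al and FL py AL, are the parental types, so the F1 was fl PY al / FL py AL.
The two rarest classes, FL PY al and fl py AL, are the double crossovers. Comparing them with the parentals, only the fl allele has switched, so fl is the middle locus and the order is py – fl – al.
Crossovers in the fl–al interval produce the single-crossover classes fl PY AL and FL py al (27 + 23 = 50) plus the double crossovers (4).
RF(fl–al) = (50 + 4) / 780 = 54/780 = 0.0692 → 6.9 cM.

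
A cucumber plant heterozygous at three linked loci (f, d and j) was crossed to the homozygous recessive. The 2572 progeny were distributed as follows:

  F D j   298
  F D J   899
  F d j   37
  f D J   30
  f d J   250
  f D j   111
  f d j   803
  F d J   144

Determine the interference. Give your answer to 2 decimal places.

0.13

The two most frequent reciprocal classes, f d j and F D J, are the parental types, so the F1 was f d j / F D J.
The two rarest classes, F d j and f D J, are the double crossovers. Comparing them with the parentals, only the f allele has switched, so f is the middle locus and the order is d – f – j.
d–f: (255 + 67)/2572 = 0.1252; f–j: (548 + 67)/2572 = 0.2391.
Expected DCO frequency = 0.1252 × 0.2391 ≈ 0.02994; observed = 67/2572 ≈ 0.02605.
Coefficient of coincidence = 0.02605/0.02994 ≈ 0.87; interference = 1 − 0.87 = 0.13.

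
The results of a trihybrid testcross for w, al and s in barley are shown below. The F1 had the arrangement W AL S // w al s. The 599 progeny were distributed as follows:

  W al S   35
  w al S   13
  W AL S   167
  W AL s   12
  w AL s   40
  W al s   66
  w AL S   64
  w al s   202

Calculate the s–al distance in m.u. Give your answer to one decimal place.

The two rarest classes, W AL s and w al S, are the double crossovers. Comparing them with the parentals, only the s allele has switched, so s is the middle locus and the order is al – s – w.
Crossovers in the al–s interval produce the single-crossover classes W al S and w AL s (35 + 40 = 75) plus the double crossovers (25).
RF(al–s) = (75 + 25) / 599 = 100/599 = 0.1669 → 16.7 m.u.

16.7 m.u.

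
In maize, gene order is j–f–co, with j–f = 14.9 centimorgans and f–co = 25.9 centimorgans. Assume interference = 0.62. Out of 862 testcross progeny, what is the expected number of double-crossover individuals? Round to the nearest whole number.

13

Map distances give recombination frequencies of 0.149 and 0.259 for the two intervals.
With interference 0.62 (so coincidence = 0.38), expected double-crossover frequency = 0.149 × 0.259 × 0.38 = 0.01466.
Expected number = 0.01466 × 862 = 12.64 ≈ 13.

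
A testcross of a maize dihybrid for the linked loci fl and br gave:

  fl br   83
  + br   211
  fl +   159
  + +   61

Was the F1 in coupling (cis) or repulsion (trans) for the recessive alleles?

The two most frequent classes are + br (211) and fl + (159); these are the parental (non-recombinant) types.
So the F1 carried + br on one chromosome and fl + on the other — the recessive alleles are on opposite chromosomes (trans / repulsion).

trans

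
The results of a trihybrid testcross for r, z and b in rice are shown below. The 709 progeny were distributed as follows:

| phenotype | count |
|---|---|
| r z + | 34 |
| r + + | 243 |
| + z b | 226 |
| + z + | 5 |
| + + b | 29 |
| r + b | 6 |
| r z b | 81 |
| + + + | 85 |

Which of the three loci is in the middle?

b

The two most frequent reciprocal classes, + z b and r + +, are the parental types, so the F1 was + z b / r + +.
The two rarest classes, + z + and r + b, are the double crossovers. Comparing them with the parentals, only the b allele has switched, so b is the middle locus and the order is r – b – z.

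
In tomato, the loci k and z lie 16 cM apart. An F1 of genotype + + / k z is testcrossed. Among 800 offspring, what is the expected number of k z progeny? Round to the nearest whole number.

A map distance of 16 cM corresponds to a recombination frequency of 0.160.
The F1 is + + / k z, so k z is a parental gamete class with expected frequency (1 − r)/2 = 0.840/2 = 0.4200.
Expected number = 0.4200 × 800 = 336.00 ≈ 336.

336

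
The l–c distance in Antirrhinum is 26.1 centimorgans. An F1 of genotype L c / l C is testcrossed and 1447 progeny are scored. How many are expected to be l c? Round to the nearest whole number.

189

A map distance of 26.1 centimorgans corresponds to a recombination frequency of 0.261.
The F1 is L c / l C, so l c is a recombinant gamete class with expected frequency r/2 = 0.261/2 = 0.1305.
Expected number = 0.1305 × 1447 = 188.83 ≈ 189.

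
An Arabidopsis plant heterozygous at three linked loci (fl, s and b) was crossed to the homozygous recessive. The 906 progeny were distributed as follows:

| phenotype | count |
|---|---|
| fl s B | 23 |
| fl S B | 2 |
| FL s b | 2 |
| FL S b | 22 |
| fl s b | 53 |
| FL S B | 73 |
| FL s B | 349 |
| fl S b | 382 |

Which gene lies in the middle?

b

The two most frequent reciprocal classes, fl S b and FL s B, are the parental types, so the F1 was fl S b / FL s B.
The two rarest classes, fl S B and FL s b, are the double crossovers. Comparing them with the parentals, only the b allele has switched, so b is the middle locus and the order is s – b – fl.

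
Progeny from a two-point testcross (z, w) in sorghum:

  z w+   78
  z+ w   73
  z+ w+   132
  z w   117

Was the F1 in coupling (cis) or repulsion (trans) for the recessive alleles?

The two most frequent classes are z+ w+ (132) and z w (117); these are the parental (non-recombinant) types.
So the F1 carried z+ w+ on one chromosome and z w on the other — the recessive alleles are on the same chromosome (cis / coupling).

cis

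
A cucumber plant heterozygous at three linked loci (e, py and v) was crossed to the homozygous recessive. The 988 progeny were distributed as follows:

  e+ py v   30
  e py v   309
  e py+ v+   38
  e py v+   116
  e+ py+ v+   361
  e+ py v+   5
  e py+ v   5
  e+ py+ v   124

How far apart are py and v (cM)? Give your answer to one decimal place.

The two most frequent reciprocal classes, e py v and e+ py+ v+, are the parental types, so the F1 was e py v / e+ py+ v+.
The two rarest classes, e py+ v and e+ py v+, are the double crossovers. Comparing them with the parentals, only the py allele has switched, so py is the middle locus and the order is e – py – v.
Crossovers in the py–v interval produce the single-crossover classes e py v+ and e+ py+ v (116 + 124 = 240) plus the double crossovers (10).
RF(py–v) = (240 + 10) / 988 = 250/988 = 0.2530 → 25.3 cM.

25.3 cM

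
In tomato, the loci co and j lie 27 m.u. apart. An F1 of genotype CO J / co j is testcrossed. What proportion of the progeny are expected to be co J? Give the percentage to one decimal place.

A map distance of 27 m.u. corresponds to a recombination frequency of 0.270.
The F1 is CO J / co j, so co J is a recombinant gamete class with expected frequency r/2 = 0.270/2 = 0.1350.
That is 0.1350 = 13.5% of the progeny.

13.5%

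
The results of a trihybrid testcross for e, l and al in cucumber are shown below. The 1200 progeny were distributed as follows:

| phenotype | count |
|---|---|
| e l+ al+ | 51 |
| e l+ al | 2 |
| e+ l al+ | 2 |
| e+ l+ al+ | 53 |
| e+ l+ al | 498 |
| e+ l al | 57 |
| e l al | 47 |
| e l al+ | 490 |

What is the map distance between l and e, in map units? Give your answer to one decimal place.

The two most frequent reciprocal classes, e l al+ and e+ l+ al, are the parental types, so the F1 was e l al+ / e+ l+ al.
The two rarest classes, e+ l al+ and e l+ al, are the double crossovers. Comparing them with the parentals, only the e allele has switched, so e is the middle locus and the order is l – e – al.
Crossovers in the l–e interval produce the single-crossover classes e l+ al+ and e+ l al (51 + 57 = 108) plus the double crossovers (4).
RF(l–e) = (108 + 4) / 1200 = 112/1200 = 0.0933 → 9.3 map units.

9.3 map units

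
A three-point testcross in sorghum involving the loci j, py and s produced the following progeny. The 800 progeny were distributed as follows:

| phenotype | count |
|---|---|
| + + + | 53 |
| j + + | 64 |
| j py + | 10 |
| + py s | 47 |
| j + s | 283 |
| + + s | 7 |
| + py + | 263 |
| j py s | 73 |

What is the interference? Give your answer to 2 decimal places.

0.26

The two most frequent reciprocal classes, + py + and j + s, are the parental types, so the F1 was + py + / j + s.
The two rarest classes, j py + and + + s, are the double crossovers. Comparing them with the parentals, only the j allele has switched, so j is the middle locus and the order is py – j – s.
py–j: (126 + 17)/800 = 0.1787; j–s: (111 + 17)/800 = 0.1600.
Expected DCO frequency = 0.1787 × 0.1600 ≈ 0.02859; observed = 17/800 ≈ 0.02125.
Coefficient of coincidence = 0.02125/0.02859 ≈ 0.74; interference = 1 − 0.74 = 0.26.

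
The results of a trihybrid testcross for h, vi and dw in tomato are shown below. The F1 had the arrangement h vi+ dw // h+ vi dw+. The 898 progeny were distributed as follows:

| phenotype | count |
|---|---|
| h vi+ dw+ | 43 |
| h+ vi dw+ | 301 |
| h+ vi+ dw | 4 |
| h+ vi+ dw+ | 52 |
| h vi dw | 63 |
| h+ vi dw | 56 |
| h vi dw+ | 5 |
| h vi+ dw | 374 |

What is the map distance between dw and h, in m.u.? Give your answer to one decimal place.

12.0 m.u.

The two rarest classes, h+ vi+ dw and h vi dw+, are the double crossovers. Comparing them with the parentals, only the h allele has switched, so h is the middle locus and the order is vi – h – dw.
Crossovers in the h–dw interval produce the single-crossover classes h vi+ dw+ and h+ vi dw (43 + 56 = 99) plus the double crossovers (9).
RF(h–dw) = (99 + 9) / 898 = 108/898 = 0.1203 → 12.0 m.u.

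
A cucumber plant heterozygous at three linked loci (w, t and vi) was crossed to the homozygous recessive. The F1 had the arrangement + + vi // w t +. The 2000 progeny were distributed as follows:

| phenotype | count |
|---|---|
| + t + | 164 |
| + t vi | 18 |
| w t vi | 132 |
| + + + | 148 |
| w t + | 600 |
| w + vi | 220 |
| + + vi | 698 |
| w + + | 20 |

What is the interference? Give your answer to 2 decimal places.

0.43

The two rarest classes, + t vi and w + +, are the double crossovers. Comparing them with the parentals, only the t allele has switched, so t is the middle locus and the order is vi – t – w.
vi–t: (280 + 38)/2000 = 0.1590; t–w: (384 + 38)/2000 = 0.2110.
Expected DCO frequency = 0.1590 × 0.2110 ≈ 0.03355; observed = 38/2000 ≈ 0.01900.
Coefficient of coincidence = 0.01900/0.03355 ≈ 0.57; interference = 1 − 0.57 = 0.43.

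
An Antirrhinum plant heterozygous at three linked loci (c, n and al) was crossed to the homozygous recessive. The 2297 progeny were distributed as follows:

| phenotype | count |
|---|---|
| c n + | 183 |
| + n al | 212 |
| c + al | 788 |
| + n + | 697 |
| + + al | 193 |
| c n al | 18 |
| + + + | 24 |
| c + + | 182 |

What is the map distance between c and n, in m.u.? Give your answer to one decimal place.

The two most frequent reciprocal classes, c + al and + n +, are the parental types, so the F1 was c + al / + n +.
The two rarest classes, c n al and + + +, are the double crossovers. Comparing them with the parentals, only the n allele has switched, so n is the middle locus and the order is c – n – al.
Crossovers in the c–n interval produce the single-crossover classes + + al and c n + (193 + 183 = 376) plus the double crossovers (42).
RF(c–n) = (376 + 42) / 2297 = 418/2297 = 0.1820 → 18.2 m.u.

18.2 m.u.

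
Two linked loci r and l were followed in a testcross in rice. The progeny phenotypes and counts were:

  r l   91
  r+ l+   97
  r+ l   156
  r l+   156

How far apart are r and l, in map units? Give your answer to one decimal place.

The two most frequent classes, r+ l (156) and r l+ (156), are the parental types, so the F1 was r+ l / r l+.
The recombinant classes are r+ l+ and r l: 97 + 91 = 188.
Recombination frequency = 188/500 = 0.3760 ≈ 37.6%, i.e. 37.6 map units.

37.6 map units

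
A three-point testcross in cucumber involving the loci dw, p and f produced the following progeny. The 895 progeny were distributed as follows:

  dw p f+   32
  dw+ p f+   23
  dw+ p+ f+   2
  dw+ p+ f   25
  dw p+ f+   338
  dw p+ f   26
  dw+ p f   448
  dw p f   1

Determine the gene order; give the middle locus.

dw

The two most frequent reciprocal classes, dw+ p f and dw p+ f+, are the parental types, so the F1 was dw+ p f / dw p+ f+.
The two rarest classes, dw p f and dw+ p+ f+, are the double crossovers. Comparing them with the parentals, only the dw allele has switched, so dw is the middle locus and the order is p – dw – f.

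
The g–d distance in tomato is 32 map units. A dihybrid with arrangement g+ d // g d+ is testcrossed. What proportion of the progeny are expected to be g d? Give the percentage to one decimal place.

16.0%

A map distance of 32 map units corresponds to a recombination frequency of 0.320.
The F1 is g+ d / g d+, so g d is a recombinant gamete class with expected frequency r/2 = 0.320/2 = 0.1600.
That is 0.1600 = 16.0% of the progeny.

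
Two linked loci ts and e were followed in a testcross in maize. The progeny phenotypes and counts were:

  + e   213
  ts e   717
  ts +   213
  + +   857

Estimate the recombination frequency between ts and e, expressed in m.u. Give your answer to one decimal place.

The two most frequent classes, + + (857) and ts e (717), are the parental types, so the F1 was + + / ts e.
The recombinant classes are + e and ts +: 213 + 213 = 426.
Recombination frequency = 426/2000 = 0.2130 ≈ 21.3%, i.e. 21.3 m.u.

21.3 m.u.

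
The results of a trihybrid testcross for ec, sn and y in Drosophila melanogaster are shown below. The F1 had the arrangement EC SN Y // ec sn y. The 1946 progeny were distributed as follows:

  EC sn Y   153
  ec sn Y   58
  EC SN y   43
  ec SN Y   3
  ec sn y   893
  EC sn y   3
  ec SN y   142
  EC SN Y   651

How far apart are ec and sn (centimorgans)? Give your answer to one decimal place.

The two rarest classes, ec SN Y and EC sn y, are the double crossovers. Comparing them with the parentals, only the ec allele has switched, so ec is the middle locus and the order is sn – ec – y.
Crossovers in the sn–ec interval produce the single-crossover classes EC sn Y and ec SN y (153 + 142 = 295) plus the double crossovers (6).
RF(sn–ec) = (295 + 6) / 1946 = 301/1946 = 0.1547 → 15.5 centimorgans.

15.5 centimorgans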